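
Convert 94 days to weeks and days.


13 weeks 3 days

Weeks: 94 ÷ 7 = 13 remainder 3


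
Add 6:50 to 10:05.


Start: 605 minutes from midnight
Add: 410 minutes
Total: 1015 minutes
Hours: 1015 ÷ 60 = 16 remainder 55

16:55


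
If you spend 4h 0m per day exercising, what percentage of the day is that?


16.7%

Time: 240 minutes
Day: 1440 minutes
Percentage = (240/1440) × 100 ≈ 16.7%


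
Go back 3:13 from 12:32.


Start: 752 minutes from midnight
Subtract: 193 minutes
Remaining: 752 - 193 = 559
Hours: 9, Minutes: 19

09:19


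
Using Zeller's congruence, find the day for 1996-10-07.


Zeller's congruence:
q=7, m=10, k=96, j=19
h = (7 + ⌊13×11/5⌋ + 96 + ⌊96/4⌋ + ⌊19/4⌋ - 2×19) mod 7
= (7 + 28 + 96 + 24 + 4 - 38) mod 7
= 121 mod 7 = 2
h=2 → Monday

Monday


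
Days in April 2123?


Month: April (month 4)
April has 30 days

30 days


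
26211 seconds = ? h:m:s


7h 16m 51s

Hours: 26211 ÷ 3600 = 7 remainder 1011
Minutes: 1011 ÷ 60 = 16 remainder 51
Seconds: 51


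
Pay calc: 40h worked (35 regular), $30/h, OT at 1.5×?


Regular: 35h × $30 = $1050.00
Overtime: 40 - 35 = 5h
OT pay: 5h × $30 × 1.5 = $225.00
Total = $1050.00 + $225.00 = $1275.00

$1275.00


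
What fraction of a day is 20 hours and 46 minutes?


0.8653 (86.53%)

Total minutes: 20×60 + 46 = 1246
Day = 24×60 = 1440 minutes
Fraction = 1246/1440 ≈ 0.8653
As a percentage: 1246/1440 × 100 ≈ 86.53%


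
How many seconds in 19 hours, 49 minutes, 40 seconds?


Hours: 19 × 3600 = 68400
Minutes: 49 × 60 = 2940
Seconds: 40
Total = 68400 + 2940 + 40 = 71380

71380 seconds


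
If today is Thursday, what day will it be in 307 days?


Wednesday

Start: Thursday (index 3)
(3 + 307) mod 7
= 310 mod 7
= 2
Index 2 → Wednesday


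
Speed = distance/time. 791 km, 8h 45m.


Distance: 791 km
Time: 8h 45m = 525 min = 525/60 = 35/4 hours
Speed = 791 ÷ (35/4) = 791 × 4 / 35 = 3164/35 = 90.4 km/h

90.4 km/h


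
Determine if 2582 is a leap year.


Rules: divisible by 4 AND (not by 100 OR by 400)
2582 ÷ 4 = 645 remainder 2 → not divisible by 4
Not divisible by 4 → not a leap year

No


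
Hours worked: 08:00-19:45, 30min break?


Total time = (19×60+45) - (8×60+0)
= 1185 - 480 = 705 min
Minus break: 705 - 30 = 675 min
= 11h 15m

11h 15m (675 minutes)


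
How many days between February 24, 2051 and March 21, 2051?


25 days

From February 24, 2051 to March 21, 2051
Rest of February 2051: 28 - 24 = 4
Days into March 2051: 21
Total = 4 + 21 = 25 days


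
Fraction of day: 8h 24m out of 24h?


Total minutes: 8×60 + 24 = 504
Day = 24×60 = 1440 minutes
Fraction = 504/1440 = 0.3500
As a percentage: 504/1440 × 100 = 35.00%

0.3500 (35.00%)


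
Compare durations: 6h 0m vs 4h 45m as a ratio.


24:19 (1.26)

Duration 1: 360 minutes
Duration 2: 285 minutes
Ratio = 360:285
GCD = 15
Simplified = 24:19
As a decimal: 24/19 ≈ 1.26


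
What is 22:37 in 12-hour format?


10:37 PM

Hour: 22
22 - 12 = 10 → PM


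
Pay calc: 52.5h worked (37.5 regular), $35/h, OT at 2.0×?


Regular: 37.5h × $35 = $1312.50
Overtime: 52.5 - 37.5 = 15.0h
OT pay: 15.0h × $35 × 2.0 = $1050.00
Total = $1312.50 + $1050.00 = $2362.50

$2362.50


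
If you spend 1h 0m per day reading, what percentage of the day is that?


Time: 60 minutes
Day: 1440 minutes
Percentage = (60/1440) × 100 ≈ 4.2%

4.2%


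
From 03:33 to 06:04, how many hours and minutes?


2h 31m

End time in minutes: 6×60 + 4 = 364
Start time in minutes: 3×60 + 33 = 213
Difference = 364 - 213 = 151 minutes
= 2 hours 31 minutes


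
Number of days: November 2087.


30 days

Month: November (month 11)
November has 30 days


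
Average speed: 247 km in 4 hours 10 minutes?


59.3 km/h

Distance: 247 km
Time: 4h 10m = 250 min = 250/60 = 25/6 hours
Speed = 247 ÷ (25/6) = 247 × 6 / 25 = 1482/25 ≈ 59.3 km/h


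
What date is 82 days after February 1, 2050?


Start: February 1, 2050
Add 82 days
February 1 → March 1: 28 - 1 + 1 = 28 days (82 - 28 = 54 left)
March 1 → April 1: 31 - 1 + 1 = 31 days (54 - 31 = 23 left)
April 1 + 23 = April 24, 2050

April 24, 2050


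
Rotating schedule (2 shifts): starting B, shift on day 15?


Shifts: A, B
Start: B (index 1)
Day 15: (1 + 15 - 1) mod 2
= 15 mod 2
= 1
Index 1 → shift B

Shift B


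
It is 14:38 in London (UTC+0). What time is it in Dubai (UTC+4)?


18:38

Time difference = UTC+4 - UTC+0 = +4 hours
New hour = (14 + 4) mod 24
= 18 mod 24 = 18
Minutes unchanged → 18:38


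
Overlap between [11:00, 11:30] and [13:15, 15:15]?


Meeting A: 660-690 (in minutes from midnight)
Meeting B: 795-915
Overlap start = max(660, 795) = 795
Overlap end = min(690, 915) = 690
Overlap = max(0, 690 - 795) = 0 min

0 minutes


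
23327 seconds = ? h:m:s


Hours: 23327 ÷ 3600 = 6 remainder 1727
Minutes: 1727 ÷ 60 = 28 remainder 47
Seconds: 47

6h 28m 47s


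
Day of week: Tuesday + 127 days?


Start: Tuesday (index 1)
(1 + 127) mod 7
= 128 mod 7
= 2
Index 2 → Wednesday

Wednesday


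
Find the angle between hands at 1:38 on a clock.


Hour hand = 1×30 + 38×0.5 = 49.0°
Minute hand = 38×6 = 228°
Difference = |49.0 - 228| = 179.0°

179.0°


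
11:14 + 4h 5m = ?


Start: 674 minutes from midnight
Add: 245 minutes
Total: 919 minutes
Hours: 919 ÷ 60 = 15 remainder 19

15:19


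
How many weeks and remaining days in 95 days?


Weeks: 95 ÷ 7 = 13 remainder 4

13 weeks 4 days


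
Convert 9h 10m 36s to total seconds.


Hours: 9 × 3600 = 32400
Minutes: 10 × 60 = 600
Seconds: 36
Total = 32400 + 600 + 36 = 33036

33036 seconds


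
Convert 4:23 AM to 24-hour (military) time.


Input: 4:23 AM
AM hour stays: 4

04:23


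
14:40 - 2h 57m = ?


11:43

Start: 880 minutes from midnight
Subtract: 177 minutes
Remaining: 880 - 177 = 703
Hours: 11, Minutes: 43


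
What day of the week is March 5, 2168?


Saturday

Zeller's congruence:
q=5, m=3, k=68, j=21
h = (5 + ⌊13×4/5⌋ + 68 + ⌊68/4⌋ + ⌊21/4⌋ - 2×21) mod 7
= (5 + 10 + 68 + 17 + 5 - 42) mod 7
= 63 mod 7 = 0
h=0 → Saturday


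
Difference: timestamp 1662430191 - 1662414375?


15816 seconds (4.4 hours / 0.18 days)

Difference = 1662430191 - 1662414375 = 15816 seconds
In hours: 15816 / 3600 ≈ 4.4
In days: 15816 / 86400 ≈ 0.18


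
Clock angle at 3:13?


18.5°

Hour hand = 3×30 + 13×0.5 = 96.5°
Minute hand = 13×6 = 78°
Difference = |96.5 - 78| = 18.5°


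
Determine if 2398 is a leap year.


No

Rules: divisible by 4 AND (not by 100 OR by 400)
2398 ÷ 4 = 599 remainder 2 → not divisible by 4
Not divisible by 4 → not a leap year


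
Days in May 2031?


31 days

Month: May (month 5)
May has 31 days


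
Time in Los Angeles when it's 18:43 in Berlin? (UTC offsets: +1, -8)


09:43

Time difference = UTC-8 - UTC+1 = -9 hours
New hour = (18 -9) mod 24
= 9 mod 24 = 9
Minutes unchanged → 09:43


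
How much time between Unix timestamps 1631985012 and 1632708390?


Difference = 1632708390 - 1631985012 = 723378 seconds
In hours: 723378 / 3600 ≈ 200.9
In days: 723378 / 86400 ≈ 8.37

723378 seconds (200.9 hours / 8.37 days)


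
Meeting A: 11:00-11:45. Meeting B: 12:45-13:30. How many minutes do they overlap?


0 minutes

Meeting A: 660-705 (in minutes from midnight)
Meeting B: 765-810
Overlap start = max(660, 765) = 765
Overlap end = min(705, 810) = 705
Overlap = max(0, 705 - 765) = 0 min


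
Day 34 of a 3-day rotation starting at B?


Shift B

Shifts: A, B, C
Start: B (index 1)
Day 34: (1 + 34 - 1) mod 3
= 34 mod 3
= 1
Index 1 → shift B


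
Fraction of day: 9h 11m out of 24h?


0.3826 (38.26%)

Total minutes: 9×60 + 11 = 551
Day = 24×60 = 1440 minutes
Fraction = 551/1440 ≈ 0.3826
As a percentage: 551/1440 × 100 ≈ 38.26%


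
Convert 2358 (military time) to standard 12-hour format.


11:58 PM

Hour: 23
23 - 12 = 11 → PM


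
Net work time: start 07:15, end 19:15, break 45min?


11h 15m (675 minutes)

Total time = (19×60+15) - (7×60+15)
= 1155 - 435 = 720 min
Minus break: 720 - 45 = 675 min
= 11h 15m


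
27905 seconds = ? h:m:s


7h 45m 5s

Hours: 27905 ÷ 3600 = 7 remainder 2705
Minutes: 2705 ÷ 60 = 45 remainder 5
Seconds: 5


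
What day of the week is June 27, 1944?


Zeller's congruence:
q=27, m=6, k=44, j=19
h = (27 + ⌊13×7/5⌋ + 44 + ⌊44/4⌋ + ⌊19/4⌋ - 2×19) mod 7
= (27 + 18 + 44 + 11 + 4 - 38) mod 7
= 66 mod 7 = 3
h=3 → Tuesday

Tuesday


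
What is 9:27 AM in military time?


Input: 9:27 AM
AM hour stays: 9

09:27


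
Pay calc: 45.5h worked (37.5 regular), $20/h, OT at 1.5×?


Regular: 37.5h × $20 = $750.00
Overtime: 45.5 - 37.5 = 8.0h
OT pay: 8.0h × $20 × 1.5 = $240.00
Total = $750.00 + $240.00 = $990.00

$990.00


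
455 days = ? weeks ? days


Weeks: 455 ÷ 7 = 65 remainder 0

65 weeks 0 days


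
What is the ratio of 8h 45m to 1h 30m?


35:6 (5.83)

Duration 1: 525 minutes
Duration 2: 90 minutes
Ratio = 525:90
GCD = 15
Simplified = 35:6
As a decimal: 35/6 ≈ 5.83


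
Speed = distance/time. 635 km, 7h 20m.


Distance: 635 km
Time: 7h 20m = 440 min = 440/60 = 22/3 hours
Speed = 635 ÷ (22/3) = 635 × 3 / 22 = 1905/22 ≈ 86.6 km/h

86.6 km/h


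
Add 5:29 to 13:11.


18:40

Start: 791 minutes from midnight
Add: 329 minutes
Total: 1120 minutes
Hours: 1120 ÷ 60 = 18 remainder 40


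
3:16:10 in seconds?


Hours: 3 × 3600 = 10800
Minutes: 16 × 60 = 960
Seconds: 10
Total = 10800 + 960 + 10 = 11770

11770 seconds


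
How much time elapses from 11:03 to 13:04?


2h 1m

End time in minutes: 13×60 + 4 = 784
Start time in minutes: 11×60 + 3 = 663
Difference = 784 - 663 = 121 minutes
= 2 hours 1 minutes


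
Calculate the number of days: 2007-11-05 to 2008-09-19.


319 days

From November 5, 2007 to September 19, 2008
Rest of November 2007: 30 - 5 = 25
Full months: December 31, January 31, February 2008 29, March 31, April 30, May 31, June 30, July 31, August 31
Days into September 2008: 19
Total = 25 + 31 + 31 + 29 + 31 + 30 + 31 + 30 + 31 + 31 + 19 = 319 days


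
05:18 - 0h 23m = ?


04:55

Start: 318 minutes from midnight
Subtract: 23 minutes
Remaining: 318 - 23 = 295
Hours: 4, Minutes: 55


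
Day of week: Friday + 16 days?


Start: Friday (index 4)
(4 + 16) mod 7
= 20 mod 7
= 6
Index 6 → Sunday

Sunday


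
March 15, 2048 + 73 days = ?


Start: March 15, 2048
Add 73 days
March 15 → April 1: 31 - 15 + 1 = 17 days (73 - 17 = 56 left)
April 1 → May 1: 30 - 1 + 1 = 30 days (56 - 30 = 26 left)
May 1 + 26 = May 27, 2048

May 27, 2048


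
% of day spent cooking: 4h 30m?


Time: 270 minutes
Day: 1440 minutes
Percentage = (270/1440) × 100 ≈ 18.8%

18.8%


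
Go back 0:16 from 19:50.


Start: 1190 minutes from midnight
Subtract: 16 minutes
Remaining: 1190 - 16 = 1174
Hours: 19, Minutes: 34

19:34


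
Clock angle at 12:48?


Hour hand (12 ≡ 0 on the dial): 0×30 + 48×0.5 = 24.0°
Minute hand = 48×6 = 288°
Difference = |24.0 - 288| = 264.0°
Since > 180°: 360 - 264.0 = 96.0°

96.0°


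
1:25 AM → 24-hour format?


Input: 1:25 AM
AM hour stays: 1

01:25


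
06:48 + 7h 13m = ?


14:01

Start: 408 minutes from midnight
Add: 433 minutes
Total: 841 minutes
Hours: 841 ÷ 60 = 14 remainder 1


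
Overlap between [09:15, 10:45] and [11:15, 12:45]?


0 minutes

Meeting A: 555-645 (in minutes from midnight)
Meeting B: 675-765
Overlap start = max(555, 675) = 675
Overlap end = min(645, 765) = 645
Overlap = max(0, 645 - 675) = 0 min


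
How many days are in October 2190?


31 days

Month: October (month 10)
October has 31 days


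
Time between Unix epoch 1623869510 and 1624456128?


Difference = 1624456128 - 1623869510 = 586618 seconds
In hours: 586618 / 3600 ≈ 162.9
In days: 586618 / 86400 ≈ 6.79

586618 seconds (162.9 hours / 6.79 days)


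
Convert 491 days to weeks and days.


Weeks: 491 ÷ 7 = 70 remainder 1

70 weeks 1 days


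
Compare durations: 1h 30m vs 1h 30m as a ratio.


1:1 (1.00)

Duration 1: 90 minutes
Duration 2: 90 minutes
Ratio = 90:90
GCD = 90
Simplified = 1:1
As a decimal: 1/1 = 1.00


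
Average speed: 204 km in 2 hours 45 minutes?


Distance: 204 km
Time: 2h 45m = 165 min = 165/60 = 11/4 hours
Speed = 204 ÷ (11/4) = 204 × 4 / 11 = 816/11 ≈ 74.2 km/h

74.2 km/h


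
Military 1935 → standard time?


Hour: 19
19 - 12 = 7 → PM

7:35 PM


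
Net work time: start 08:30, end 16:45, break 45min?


7h 30m (450 minutes)

Total time = (16×60+45) - (8×60+30)
= 1005 - 510 = 495 min
Minus break: 495 - 45 = 450 min
= 7h 30m


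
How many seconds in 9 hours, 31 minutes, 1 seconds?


34261 seconds

Hours: 9 × 3600 = 32400
Minutes: 31 × 60 = 1860
Seconds: 1
Total = 32400 + 1860 + 1 = 34261


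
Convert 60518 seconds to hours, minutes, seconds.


16h 48m 38s

Hours: 60518 ÷ 3600 = 16 remainder 2918
Minutes: 2918 ÷ 60 = 48 remainder 38
Seconds: 38


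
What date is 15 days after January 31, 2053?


February 15, 2053

Start: January 31, 2053
Add 15 days
January 31 → February 1: 31 - 31 + 1 = 1 days (15 - 1 = 14 left)
February 1 + 14 = February 15, 2053


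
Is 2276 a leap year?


Rules: divisible by 4 AND (not by 100 OR by 400)
2276 ÷ 4 = 569 exactly → divisible by 4
2276 ÷ 100 = 22 remainder 76 → not divisible by 100
Divisible by 4 but not by 100 → leap year

Yes


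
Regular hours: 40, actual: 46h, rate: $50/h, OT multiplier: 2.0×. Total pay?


$2600.00

Regular: 40h × $50 = $2000.00
Overtime: 46 - 40 = 6h
OT pay: 6h × $50 × 2.0 = $600.00
Total = $2000.00 + $600.00 = $2600.00


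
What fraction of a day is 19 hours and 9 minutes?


Total minutes: 19×60 + 9 = 1149
Day = 24×60 = 1440 minutes
Fraction = 1149/1440 ≈ 0.7979
As a percentage: 1149/1440 × 100 ≈ 79.79%

0.7979 (79.79%)


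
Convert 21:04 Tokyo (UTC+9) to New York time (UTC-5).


Time difference = UTC-5 - UTC+9 = -14 hours
New hour = (21 -14) mod 24
= 7 mod 24 = 7
Minutes unchanged → 07:04

07:04


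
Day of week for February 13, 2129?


Zeller's congruence:
q=13, m=14, k=28, j=21
h = (13 + ⌊13×15/5⌋ + 28 + ⌊28/4⌋ + ⌊21/4⌋ - 2×21) mod 7
= (13 + 39 + 28 + 7 + 5 - 42) mod 7
= 50 mod 7 = 1
h=1 → Sunday

Sunday


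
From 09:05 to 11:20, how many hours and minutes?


End time in minutes: 11×60 + 20 = 680
Start time in minutes: 9×60 + 5 = 545
Difference = 680 - 545 = 135 minutes
= 2 hours 15 minutes

2h 15m


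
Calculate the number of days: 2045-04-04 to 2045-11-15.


From April 4, 2045 to November 15, 2045
Rest of April 2045: 30 - 4 = 26
Full months: May 31, June 30, July 31, August 31, September 30, October 31
Days into November 2045: 15
Total = 26 + 31 + 30 + 31 + 31 + 30 + 31 + 15 = 225 days

225 days


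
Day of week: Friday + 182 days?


Start: Friday (index 4)
(4 + 182) mod 7
= 186 mod 7
= 4
Index 4 → Friday

Friday


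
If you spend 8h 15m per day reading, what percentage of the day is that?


34.4%

Time: 495 minutes
Day: 1440 minutes
Percentage = (495/1440) × 100 ≈ 34.4%


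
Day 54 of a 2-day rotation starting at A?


Shift B

Shifts: A, B
Start: A (index 0)
Day 54: (0 + 54 - 1) mod 2
= 53 mod 2
= 1
Index 1 → shift B


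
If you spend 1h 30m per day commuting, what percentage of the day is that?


6.3%

Time: 90 minutes
Day: 1440 minutes
Percentage = (90/1440) × 100 ≈ 6.3%


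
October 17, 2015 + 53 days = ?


December 9, 2015

Start: October 17, 2015
Add 53 days
October 17 → November 1: 31 - 17 + 1 = 15 days (53 - 15 = 38 left)
November 1 → December 1: 30 - 1 + 1 = 30 days (38 - 30 = 8 left)
December 1 + 8 = December 9, 2015


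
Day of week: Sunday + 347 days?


Thursday

Start: Sunday (index 6)
(6 + 347) mod 7
= 353 mod 7
= 3
Index 3 → Thursday


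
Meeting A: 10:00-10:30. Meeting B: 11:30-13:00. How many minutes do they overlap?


0 minutes

Meeting A: 600-630 (in minutes from midnight)
Meeting B: 690-780
Overlap start = max(600, 690) = 690
Overlap end = min(630, 780) = 630
Overlap = max(0, 630 - 690) = 0 min


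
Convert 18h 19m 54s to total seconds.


65994 seconds

Hours: 18 × 3600 = 64800
Minutes: 19 × 60 = 1140
Seconds: 54
Total = 64800 + 1140 + 54 = 65994


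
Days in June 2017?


Month: June (month 6)
June has 30 days

30 days


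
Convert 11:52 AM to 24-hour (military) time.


Input: 11:52 AM
AM hour stays: 11

11:52


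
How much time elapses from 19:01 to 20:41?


End time in minutes: 20×60 + 41 = 1241
Start time in minutes: 19×60 + 1 = 1141
Difference = 1241 - 1141 = 100 minutes
= 1 hours 40 minutes

1h 40m


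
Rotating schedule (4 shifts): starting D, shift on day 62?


Shifts: A, B, C, D
Start: D (index 3)
Day 62: (3 + 62 - 1) mod 4
= 64 mod 4
= 0
Index 0 → shift A

Shift A


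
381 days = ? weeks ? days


Weeks: 381 ÷ 7 = 54 remainder 3

54 weeks 3 days


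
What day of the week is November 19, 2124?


Zeller's congruence:
q=19, m=11, k=24, j=21
h = (19 + ⌊13×12/5⌋ + 24 + ⌊24/4⌋ + ⌊21/4⌋ - 2×21) mod 7
= (19 + 31 + 24 + 6 + 5 - 42) mod 7
= 43 mod 7 = 1
h=1 → Sunday

Sunday


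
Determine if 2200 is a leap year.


Rules: divisible by 4 AND (not by 100 OR by 400)
2200 ÷ 4 = 550 exactly → divisible by 4
2200 ÷ 100 = 22 exactly → divisible by 100
2200 ÷ 400 = 5 remainder 200 → not divisible by 400
Divisible by 100 but not by 400 → not a leap year

No


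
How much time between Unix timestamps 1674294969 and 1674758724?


463755 seconds (128.8 hours / 5.37 days)

Difference = 1674758724 - 1674294969 = 463755 seconds
In hours: 463755 / 3600 ≈ 128.8
In days: 463755 / 86400 ≈ 5.37


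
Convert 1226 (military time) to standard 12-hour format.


Hour: 12
12 → 12 PM (noon)

12:26 PM


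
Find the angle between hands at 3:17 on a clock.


3.5°

Hour hand = 3×30 + 17×0.5 = 98.5°
Minute hand = 17×6 = 102°
Difference = |98.5 - 102| = 3.5°


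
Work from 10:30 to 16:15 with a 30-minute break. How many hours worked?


Total time = (16×60+15) - (10×60+30)
= 975 - 630 = 345 min
Minus break: 345 - 30 = 315 min
= 5h 15m

5h 15m (315 minutes)


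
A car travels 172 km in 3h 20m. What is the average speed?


Distance: 172 km
Time: 3h 20m = 200 min = 200/60 = 10/3 hours
Speed = 172 ÷ (10/3) = 172 × 3 / 10 = 516/10 = 51.6 km/h

51.6 km/h


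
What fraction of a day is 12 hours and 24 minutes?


Total minutes: 12×60 + 24 = 744
Day = 24×60 = 1440 minutes
Fraction = 744/1440 ≈ 0.5167
As a percentage: 744/1440 × 100 ≈ 51.67%

0.5167 (51.67%)


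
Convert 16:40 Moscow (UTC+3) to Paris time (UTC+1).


Time difference = UTC+1 - UTC+3 = -2 hours
New hour = (16 -2) mod 24
= 14 mod 24 = 14
Minutes unchanged → 14:40

14:40


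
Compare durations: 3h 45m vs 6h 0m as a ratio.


Duration 1: 225 minutes
Duration 2: 360 minutes
Ratio = 225:360
GCD = 45
Simplified = 5:8
As a decimal: 5/8 ≈ 0.63

5:8 (0.63)


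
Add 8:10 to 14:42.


22:52

Start: 882 minutes from midnight
Add: 490 minutes
Total: 1372 minutes
Hours: 1372 ÷ 60 = 22 remainder 52


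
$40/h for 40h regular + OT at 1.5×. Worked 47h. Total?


Regular: 40h × $40 = $1600.00
Overtime: 47 - 40 = 7h
OT pay: 7h × $40 × 1.5 = $420.00
Total = $1600.00 + $420.00 = $2020.00

$2020.00


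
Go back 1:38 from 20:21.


Start: 1221 minutes from midnight
Subtract: 98 minutes
Remaining: 1221 - 98 = 1123
Hours: 18, Minutes: 43

18:43


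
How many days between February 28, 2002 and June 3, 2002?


From February 28, 2002 to June 3, 2002
Rest of February 2002: 28 - 28 = 0
Full months: March 31, April 30, May 31
Days into June 2002: 3
Total = 0 + 31 + 30 + 31 + 3 = 95 days

95 days


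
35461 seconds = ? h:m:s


Hours: 35461 ÷ 3600 = 9 remainder 3061
Minutes: 3061 ÷ 60 = 51 remainder 1
Seconds: 1

9h 51m 1s


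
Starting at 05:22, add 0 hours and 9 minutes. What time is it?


05:31

Start: 322 minutes from midnight
Add: 9 minutes
Total: 331 minutes
Hours: 331 ÷ 60 = 5 remainder 31


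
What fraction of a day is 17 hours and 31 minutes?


Total minutes: 17×60 + 31 = 1051
Day = 24×60 = 1440 minutes
Fraction = 1051/1440 ≈ 0.7299
As a percentage: 1051/1440 × 100 ≈ 72.99%

0.7299 (72.99%)


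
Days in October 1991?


Month: October (month 10)
October has 31 days

31 days


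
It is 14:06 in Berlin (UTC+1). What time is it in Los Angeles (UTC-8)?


05:06

Time difference = UTC-8 - UTC+1 = -9 hours
New hour = (14 -9) mod 24
= 5 mod 24 = 5
Minutes unchanged → 05:06


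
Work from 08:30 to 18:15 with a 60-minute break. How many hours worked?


Total time = (18×60+15) - (8×60+30)
= 1095 - 510 = 585 min
Minus break: 585 - 60 = 525 min
= 8h 45m

8h 45m (525 minutes)


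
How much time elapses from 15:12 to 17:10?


End time in minutes: 17×60 + 10 = 1030
Start time in minutes: 15×60 + 12 = 912
Difference = 1030 - 912 = 118 minutes
= 1 hours 58 minutes

1h 58m


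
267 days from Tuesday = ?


Wednesday

Start: Tuesday (index 1)
(1 + 267) mod 7
= 268 mod 7
= 2
Index 2 → Wednesday


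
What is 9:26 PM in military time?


21:26

Input: 9:26 PM
PM: 9 + 12 = 21


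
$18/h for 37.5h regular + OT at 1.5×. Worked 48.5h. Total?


$972.00

Regular: 37.5h × $18 = $675.00
Overtime: 48.5 - 37.5 = 11.0h
OT pay: 11.0h × $18 × 1.5 = $297.00
Total = $675.00 + $297.00 = $972.00


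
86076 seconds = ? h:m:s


Hours: 86076 ÷ 3600 = 23 remainder 3276
Minutes: 3276 ÷ 60 = 54 remainder 36
Seconds: 36

23h 54m 36s


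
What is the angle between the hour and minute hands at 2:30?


Hour hand = 2×30 + 30×0.5 = 75.0°
Minute hand = 30×6 = 180°
Difference = |75.0 - 180| = 105.0°

105.0°


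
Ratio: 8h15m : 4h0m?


Duration 1: 495 minutes
Duration 2: 240 minutes
Ratio = 495:240
GCD = 15
Simplified = 33:16
As a decimal: 33/16 ≈ 2.06

33:16 (2.06)


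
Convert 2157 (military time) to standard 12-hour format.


9:57 PM

Hour: 21
21 - 12 = 9 → PM


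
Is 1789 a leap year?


No

Rules: divisible by 4 AND (not by 100 OR by 400)
1789 ÷ 4 = 447 remainder 1 → not divisible by 4
Not divisible by 4 → not a leap year


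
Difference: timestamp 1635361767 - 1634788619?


Difference = 1635361767 - 1634788619 = 573148 seconds
In hours: 573148 / 3600 ≈ 159.2
In days: 573148 / 86400 ≈ 6.63

573148 seconds (159.2 hours / 6.63 days)


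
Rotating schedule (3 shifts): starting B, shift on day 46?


Shifts: A, B, C
Start: B (index 1)
Day 46: (1 + 46 - 1) mod 3
= 46 mod 3
= 1
Index 1 → shift B

Shift B


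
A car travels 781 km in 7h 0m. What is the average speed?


111.6 km/h

Distance: 781 km
Time: 7 hours
Speed = 781 / 7 ≈ 111.6 km/h


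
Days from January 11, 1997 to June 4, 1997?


From January 11, 1997 to June 4, 1997
Rest of January 1997: 31 - 11 = 20
Full months: February 1997 28, March 31, April 30, May 31
Days into June 1997: 4
Total = 20 + 28 + 31 + 30 + 31 + 4 = 144 days

144 days


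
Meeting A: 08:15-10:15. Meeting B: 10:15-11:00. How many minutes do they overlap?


0 minutes

Meeting A: 495-615 (in minutes from midnight)
Meeting B: 615-660
Overlap start = max(495, 615) = 615
Overlap end = min(615, 660) = 615
Overlap = max(0, 615 - 615) = 0 min


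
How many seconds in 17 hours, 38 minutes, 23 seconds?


63503 seconds

Hours: 17 × 3600 = 61200
Minutes: 38 × 60 = 2280
Seconds: 23
Total = 61200 + 2280 + 23 = 63503


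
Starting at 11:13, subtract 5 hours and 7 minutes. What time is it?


06:06

Start: 673 minutes from midnight
Subtract: 307 minutes
Remaining: 673 - 307 = 366
Hours: 6, Minutes: 6


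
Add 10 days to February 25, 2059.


Start: February 25, 2059
Add 10 days
February 25 → March 1: 28 - 25 + 1 = 4 days (10 - 4 = 6 left)
March 1 + 6 = March 7, 2059

March 7, 2059


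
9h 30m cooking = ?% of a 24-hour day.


39.6%

Time: 570 minutes
Day: 1440 minutes
Percentage = (570/1440) × 100 ≈ 39.6%


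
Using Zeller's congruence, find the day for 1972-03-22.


Zeller's congruence:
q=22, m=3, k=72, j=19
h = (22 + ⌊13×4/5⌋ + 72 + ⌊72/4⌋ + ⌊19/4⌋ - 2×19) mod 7
= (22 + 10 + 72 + 18 + 4 - 38) mod 7
= 88 mod 7 = 4
h=4 → Wednesday

Wednesday


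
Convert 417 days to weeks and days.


59 weeks 4 days

Weeks: 417 ÷ 7 = 59 remainder 4


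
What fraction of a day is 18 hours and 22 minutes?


0.7653 (76.53%)

Total minutes: 18×60 + 22 = 1102
Day = 24×60 = 1440 minutes
Fraction = 1102/1440 ≈ 0.7653
As a percentage: 1102/1440 × 100 ≈ 76.53%


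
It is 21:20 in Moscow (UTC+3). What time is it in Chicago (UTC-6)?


Time difference = UTC-6 - UTC+3 = -9 hours
New hour = (21 -9) mod 24
= 12 mod 24 = 12
Minutes unchanged → 12:20

12:20


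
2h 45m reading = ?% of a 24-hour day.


Time: 165 minutes
Day: 1440 minutes
Percentage = (165/1440) × 100 ≈ 11.5%

11.5%


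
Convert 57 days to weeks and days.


8 weeks 1 days

Weeks: 57 ÷ 7 = 8 remainder 1


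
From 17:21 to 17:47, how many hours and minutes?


End time in minutes: 17×60 + 47 = 1067
Start time in minutes: 17×60 + 21 = 1041
Difference = 1067 - 1041 = 26 minutes
= 0 hours 26 minutes

0h 26m


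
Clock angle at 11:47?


Hour hand = 11×30 + 47×0.5 = 353.5°
Minute hand = 47×6 = 282°
Difference = |353.5 - 282| = 71.5°

71.5°


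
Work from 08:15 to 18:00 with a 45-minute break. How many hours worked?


Total time = (18×60+0) - (8×60+15)
= 1080 - 495 = 585 min
Minus break: 585 - 45 = 540 min
= 9h 0m

9h 0m (540 minutes)


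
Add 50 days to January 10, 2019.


March 1, 2019

Start: January 10, 2019
Add 50 days
January 10 → February 1: 31 - 10 + 1 = 22 days (50 - 22 = 28 left)
February 1 → March 1: 28 - 1 + 1 = 28 days (28 - 28 = 0 left)
Land exactly on March 1, 2019


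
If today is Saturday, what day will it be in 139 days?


Start: Saturday (index 5)
(5 + 139) mod 7
= 144 mod 7
= 4
Index 4 → Friday

Friday


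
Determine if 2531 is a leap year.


No

Rules: divisible by 4 AND (not by 100 OR by 400)
2531 ÷ 4 = 632 remainder 3 → not divisible by 4
Not divisible by 4 → not a leap year


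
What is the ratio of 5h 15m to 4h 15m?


21:17 (1.24)

Duration 1: 315 minutes
Duration 2: 255 minutes
Ratio = 315:255
GCD = 15
Simplified = 21:17
As a decimal: 21/17 ≈ 1.24


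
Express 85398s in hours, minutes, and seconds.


Hours: 85398 ÷ 3600 = 23 remainder 2598
Minutes: 2598 ÷ 60 = 43 remainder 18
Seconds: 18

23h 43m 18s


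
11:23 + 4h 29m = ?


Start: 683 minutes from midnight
Add: 269 minutes
Total: 952 minutes
Hours: 952 ÷ 60 = 15 remainder 52

15:52


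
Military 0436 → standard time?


4:36 AM

Hour: 4
4 < 12 → AM


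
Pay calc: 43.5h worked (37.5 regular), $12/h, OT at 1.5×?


$558.00

Regular: 37.5h × $12 = $450.00
Overtime: 43.5 - 37.5 = 6.0h
OT pay: 6.0h × $12 × 1.5 = $108.00
Total = $450.00 + $108.00 = $558.00


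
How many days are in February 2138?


Month: February (month 2)
February: 28 or 29 (leap year)
2138 leap year? No

28 days


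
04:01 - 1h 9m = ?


02:52

Start: 241 minutes from midnight
Subtract: 69 minutes
Remaining: 241 - 69 = 172
Hours: 2, Minutes: 52


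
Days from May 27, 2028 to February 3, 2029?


252 days

From May 27, 2028 to February 3, 2029
Rest of May 2028: 31 - 27 = 4
Full months: June 30, July 31, August 31, September 30, October 31, November 30, December 31, January 31
Days into February 2029: 3
Total = 4 + 30 + 31 + 31 + 30 + 31 + 30 + 31 + 31 + 3 = 252 days


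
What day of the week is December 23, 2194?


Tuesday

Zeller's congruence:
q=23, m=12, k=94, j=21
h = (23 + ⌊13×13/5⌋ + 94 + ⌊94/4⌋ + ⌊21/4⌋ - 2×21) mod 7
= (23 + 33 + 94 + 23 + 5 - 42) mod 7
= 136 mod 7 = 3
h=3 → Tuesday


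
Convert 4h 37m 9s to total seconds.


16629 seconds

Hours: 4 × 3600 = 14400
Minutes: 37 × 60 = 2220
Seconds: 9
Total = 14400 + 2220 + 9 = 16629


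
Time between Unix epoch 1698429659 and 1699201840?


Difference = 1699201840 - 1698429659 = 772181 seconds
In hours: 772181 / 3600 ≈ 214.5
In days: 772181 / 86400 ≈ 8.94

772181 seconds (214.5 hours / 8.94 days)


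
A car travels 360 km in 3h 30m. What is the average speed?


Distance: 360 km
Time: 3h 30m = 210 min = 210/60 = 7/2 hours
Speed = 360 ÷ (7/2) = 360 × 2 / 7 = 720/7 ≈ 102.9 km/h

102.9 km/h


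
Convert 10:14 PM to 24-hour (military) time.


22:14

Input: 10:14 PM
PM: 10 + 12 = 22


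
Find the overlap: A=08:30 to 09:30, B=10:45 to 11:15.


Meeting A: 510-570 (in minutes from midnight)
Meeting B: 645-675
Overlap start = max(510, 645) = 645
Overlap end = min(570, 675) = 570
Overlap = max(0, 570 - 645) = 0 min

0 minutes


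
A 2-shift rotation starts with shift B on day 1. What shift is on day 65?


Shifts: A, B
Start: B (index 1)
Day 65: (1 + 65 - 1) mod 2
= 65 mod 2
= 1
Index 1 → shift B

Shift B


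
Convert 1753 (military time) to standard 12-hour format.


Hour: 17
17 - 12 = 5 → PM

5:53 PM


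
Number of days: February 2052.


Month: February (month 2)
February: 28 or 29 (leap year)
2052 leap year? Yes

29 days


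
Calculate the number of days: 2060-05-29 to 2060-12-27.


212 days

From May 29, 2060 to December 27, 2060
Rest of May 2060: 31 - 29 = 2
Full months: June 30, July 31, August 31, September 30, October 31, November 30
Days into December 2060: 27
Total = 2 + 30 + 31 + 31 + 30 + 31 + 30 + 27 = 212 days


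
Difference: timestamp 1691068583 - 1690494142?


574441 seconds (159.6 hours / 6.65 days)

Difference = 1691068583 - 1690494142 = 574441 seconds
In hours: 574441 / 3600 ≈ 159.6
In days: 574441 / 86400 ≈ 6.65


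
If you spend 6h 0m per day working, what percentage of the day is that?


Time: 360 minutes
Day: 1440 minutes
Percentage = (360/1440) × 100 = 25.0%

25.0%


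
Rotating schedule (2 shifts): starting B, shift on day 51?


Shift B

Shifts: A, B
Start: B (index 1)
Day 51: (1 + 51 - 1) mod 2
= 51 mod 2
= 1
Index 1 → shift B


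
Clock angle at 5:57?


Hour hand = 5×30 + 57×0.5 = 178.5°
Minute hand = 57×6 = 342°
Difference = |178.5 - 342| = 163.5°

163.5°


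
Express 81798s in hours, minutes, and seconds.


Hours: 81798 ÷ 3600 = 22 remainder 2598
Minutes: 2598 ÷ 60 = 43 remainder 18
Seconds: 18

22h 43m 18s


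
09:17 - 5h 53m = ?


Start: 557 minutes from midnight
Subtract: 353 minutes
Remaining: 557 - 353 = 204
Hours: 3, Minutes: 24

03:24


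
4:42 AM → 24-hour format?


04:42

Input: 4:42 AM
AM hour stays: 4


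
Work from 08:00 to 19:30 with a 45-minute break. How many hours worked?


Total time = (19×60+30) - (8×60+0)
= 1170 - 480 = 690 min
Minus break: 690 - 45 = 645 min
= 10h 45m

10h 45m (645 minutes)


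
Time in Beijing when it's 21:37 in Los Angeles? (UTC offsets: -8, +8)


Time difference = UTC+8 - UTC-8 = +16 hours
New hour = (21 + 16) mod 24
= 37 mod 24 = 13
Minutes unchanged → 13:37; 37 ≥ 24 → next day

13:37 (next day)


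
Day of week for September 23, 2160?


Zeller's congruence:
q=23, m=9, k=60, j=21
h = (23 + ⌊13×10/5⌋ + 60 + ⌊60/4⌋ + ⌊21/4⌋ - 2×21) mod 7
= (23 + 26 + 60 + 15 + 5 - 42) mod 7
= 87 mod 7 = 3
h=3 → Tuesday

Tuesday


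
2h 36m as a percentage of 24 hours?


0.1083 (10.83%)

Total minutes: 2×60 + 36 = 156
Day = 24×60 = 1440 minutes
Fraction = 156/1440 ≈ 0.1083
As a percentage: 156/1440 × 100 ≈ 10.83%


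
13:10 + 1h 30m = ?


Start: 790 minutes from midnight
Add: 90 minutes
Total: 880 minutes
Hours: 880 ÷ 60 = 14 remainder 40

14:40


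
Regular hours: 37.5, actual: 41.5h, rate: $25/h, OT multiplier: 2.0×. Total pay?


$1137.50

Regular: 37.5h × $25 = $937.50
Overtime: 41.5 - 37.5 = 4.0h
OT pay: 4.0h × $25 × 2.0 = $200.00
Total = $937.50 + $200.00 = $1137.50


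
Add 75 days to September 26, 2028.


December 10, 2028

Start: September 26, 2028
Add 75 days
September 26 → October 1: 30 - 26 + 1 = 5 days (75 - 5 = 70 left)
October 1 → November 1: 31 - 1 + 1 = 31 days (70 - 31 = 39 left)
November 1 → December 1: 30 - 1 + 1 = 30 days (39 - 30 = 9 left)
December 1 + 9 = December 10, 2028


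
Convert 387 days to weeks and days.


Weeks: 387 ÷ 7 = 55 remainder 2

55 weeks 2 days


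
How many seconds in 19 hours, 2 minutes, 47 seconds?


68567 seconds

Hours: 19 × 3600 = 68400
Minutes: 2 × 60 = 120
Seconds: 47
Total = 68400 + 120 + 47 = 68567


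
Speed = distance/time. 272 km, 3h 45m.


72.5 km/h

Distance: 272 km
Time: 3h 45m = 225 min = 225/60 = 15/4 hours
Speed = 272 ÷ (15/4) = 272 × 4 / 15 = 1088/15 ≈ 72.5 km/h


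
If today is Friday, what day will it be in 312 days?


Tuesday

Start: Friday (index 4)
(4 + 312) mod 7
= 316 mod 7
= 1
Index 1 → Tuesday


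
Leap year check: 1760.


Rules: divisible by 4 AND (not by 100 OR by 400)
1760 ÷ 4 = 440 exactly → divisible by 4
1760 ÷ 100 = 17 remainder 60 → not divisible by 100
Divisible by 4 but not by 100 → leap year

Yes


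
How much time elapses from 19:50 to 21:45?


End time in minutes: 21×60 + 45 = 1305
Start time in minutes: 19×60 + 50 = 1190
Difference = 1305 - 1190 = 115 minutes
= 1 hours 55 minutes

1h 55m


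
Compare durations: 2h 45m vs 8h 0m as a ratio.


Duration 1: 165 minutes
Duration 2: 480 minutes
Ratio = 165:480
GCD = 15
Simplified = 11:32
As a decimal: 11/32 ≈ 0.34

11:32 (0.34)


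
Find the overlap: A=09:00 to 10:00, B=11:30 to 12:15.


Meeting A: 540-600 (in minutes from midnight)
Meeting B: 690-735
Overlap start = max(540, 690) = 690
Overlap end = min(600, 735) = 600
Overlap = max(0, 600 - 690) = 0 min

0 minutes


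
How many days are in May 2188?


31 days

Month: May (month 5)
May has 31 days


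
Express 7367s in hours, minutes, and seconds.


Hours: 7367 ÷ 3600 = 2 remainder 167
Minutes: 167 ÷ 60 = 2 remainder 47
Seconds: 47

2h 2m 47s


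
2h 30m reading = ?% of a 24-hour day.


Time: 150 minutes
Day: 1440 minutes
Percentage = (150/1440) × 100 ≈ 10.4%

10.4%


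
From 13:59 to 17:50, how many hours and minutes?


End time in minutes: 17×60 + 50 = 1070
Start time in minutes: 13×60 + 59 = 839
Difference = 1070 - 839 = 231 minutes
= 3 hours 51 minutes

3h 51m


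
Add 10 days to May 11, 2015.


Start: May 11, 2015
Add 10 days
May 11 + 10 = May 21, 2015

May 21, 2015


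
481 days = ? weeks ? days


68 weeks 5 days

Weeks: 481 ÷ 7 = 68 remainder 5


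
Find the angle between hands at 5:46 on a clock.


Hour hand = 5×30 + 46×0.5 = 173.0°
Minute hand = 46×6 = 276°
Difference = |173.0 - 276| = 103.0°

103.0°


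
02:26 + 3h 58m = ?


Start: 146 minutes from midnight
Add: 238 minutes
Total: 384 minutes
Hours: 384 ÷ 60 = 6 remainder 24

06:24


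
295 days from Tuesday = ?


Start: Tuesday (index 1)
(1 + 295) mod 7
= 296 mod 7
= 2
Index 2 → Wednesday

Wednesday


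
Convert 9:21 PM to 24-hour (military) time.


Input: 9:21 PM
PM: 9 + 12 = 21

21:21


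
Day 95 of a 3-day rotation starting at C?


Shift A

Shifts: A, B, C
Start: C (index 2)
Day 95: (2 + 95 - 1) mod 3
= 96 mod 3
= 0
Index 0 → shift A


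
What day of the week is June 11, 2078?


Saturday

Zeller's congruence:
q=11, m=6, k=78, j=20
h = (11 + ⌊13×7/5⌋ + 78 + ⌊78/4⌋ + ⌊20/4⌋ - 2×20) mod 7
= (11 + 18 + 78 + 19 + 5 - 40) mod 7
= 91 mod 7 = 0
h=0 → Saturday


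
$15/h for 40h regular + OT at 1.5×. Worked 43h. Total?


Regular: 40h × $15 = $600.00
Overtime: 43 - 40 = 3h
OT pay: 3h × $15 × 1.5 = $67.50
Total = $600.00 + $67.50 = $667.50

$667.50


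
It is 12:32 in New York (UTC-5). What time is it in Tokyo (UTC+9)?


Time difference = UTC+9 - UTC-5 = +14 hours
New hour = (12 + 14) mod 24
= 26 mod 24 = 2
Minutes unchanged → 02:32; 26 ≥ 24 → next day

02:32 (next day)


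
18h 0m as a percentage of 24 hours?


Total minutes: 18×60 + 0 = 1080
Day = 24×60 = 1440 minutes
Fraction = 1080/1440 = 0.7500
As a percentage: 1080/1440 × 100 = 75.00%

0.7500 (75.00%)


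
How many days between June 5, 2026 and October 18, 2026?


135 days

From June 5, 2026 to October 18, 2026
Rest of June 2026: 30 - 5 = 25
Full months: July 31, August 31, September 30
Days into October 2026: 18
Total = 25 + 31 + 31 + 30 + 18 = 135 days


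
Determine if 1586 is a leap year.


No

Rules: divisible by 4 AND (not by 100 OR by 400)
1586 ÷ 4 = 396 remainder 2 → not divisible by 4
Not divisible by 4 → not a leap year


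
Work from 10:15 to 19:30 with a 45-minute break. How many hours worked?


Total time = (19×60+30) - (10×60+15)
= 1170 - 615 = 555 min
Minus break: 555 - 45 = 510 min
= 8h 30m

8h 30m (510 minutes)


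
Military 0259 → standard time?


Hour: 2
2 < 12 → AM

2:59 AM


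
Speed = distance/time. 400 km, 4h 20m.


Distance: 400 km
Time: 4h 20m = 260 min = 260/60 = 13/3 hours
Speed = 400 ÷ (13/3) = 400 × 3 / 13 = 1200/13 ≈ 92.3 km/h

92.3 km/h


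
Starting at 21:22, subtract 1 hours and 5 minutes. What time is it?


Start: 1282 minutes from midnight
Subtract: 65 minutes
Remaining: 1282 - 65 = 1217
Hours: 20, Minutes: 17

20:17


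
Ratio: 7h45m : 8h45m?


Duration 1: 465 minutes
Duration 2: 525 minutes
Ratio = 465:525
GCD = 15
Simplified = 31:35
As a decimal: 31/35 ≈ 0.89

31:35 (0.89)


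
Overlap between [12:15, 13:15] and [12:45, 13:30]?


30 minutes

Meeting A: 735-795 (in minutes from midnight)
Meeting B: 765-810
Overlap start = max(735, 765) = 765
Overlap end = min(795, 810) = 795
Overlap = max(0, 795 - 765) = 30 min


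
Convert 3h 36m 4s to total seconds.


12964 seconds

Hours: 3 × 3600 = 10800
Minutes: 36 × 60 = 2160
Seconds: 4
Total = 10800 + 2160 + 4 = 12964


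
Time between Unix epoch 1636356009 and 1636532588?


Difference = 1636532588 - 1636356009 = 176579 seconds
In hours: 176579 / 3600 ≈ 49.0
In days: 176579 / 86400 ≈ 2.04

176579 seconds (49.0 hours / 2.04 days)


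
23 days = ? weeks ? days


Weeks: 23 ÷ 7 = 3 remainder 2

3 weeks 2 days


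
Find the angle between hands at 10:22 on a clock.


Hour hand = 10×30 + 22×0.5 = 311.0°
Minute hand = 22×6 = 132°
Difference = |311.0 - 132| = 179.0°

179.0°


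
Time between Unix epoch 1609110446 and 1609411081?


300635 seconds (83.5 hours / 3.48 days)

Difference = 1609411081 - 1609110446 = 300635 seconds
In hours: 300635 / 3600 ≈ 83.5
In days: 300635 / 86400 ≈ 3.48


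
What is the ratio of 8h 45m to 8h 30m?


Duration 1: 525 minutes
Duration 2: 510 minutes
Ratio = 525:510
GCD = 15
Simplified = 35:34
As a decimal: 35/34 ≈ 1.03

35:34 (1.03)


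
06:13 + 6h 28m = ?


12:41

Start: 373 minutes from midnight
Add: 388 minutes
Total: 761 minutes
Hours: 761 ÷ 60 = 12 remainder 41


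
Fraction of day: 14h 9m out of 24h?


0.5896 (58.96%)

Total minutes: 14×60 + 9 = 849
Day = 24×60 = 1440 minutes
Fraction = 849/1440 ≈ 0.5896
As a percentage: 849/1440 × 100 ≈ 58.96%


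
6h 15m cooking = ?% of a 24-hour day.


Time: 375 minutes
Day: 1440 minutes
Percentage = (375/1440) × 100 ≈ 26.0%

26.0%


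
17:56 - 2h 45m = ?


15:11

Start: 1076 minutes from midnight
Subtract: 165 minutes
Remaining: 1076 - 165 = 911
Hours: 15, Minutes: 11


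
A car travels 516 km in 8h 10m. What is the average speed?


Distance: 516 km
Time: 8h 10m = 490 min = 490/60 = 49/6 hours
Speed = 516 ÷ (49/6) = 516 × 6 / 49 = 3096/49 ≈ 63.2 km/h

63.2 km/h
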